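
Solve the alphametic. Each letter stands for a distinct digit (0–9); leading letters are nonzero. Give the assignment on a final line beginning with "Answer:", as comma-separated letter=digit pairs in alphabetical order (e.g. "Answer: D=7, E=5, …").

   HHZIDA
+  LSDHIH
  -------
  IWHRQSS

Step 1. [col 1: A + H ≡ S (mod 10)] no forcing yet in column 1 (carry-in 0); H=5 is free and consistent — try it. So H=5.
Step 2. [col 1: A + H ≡ S (mod 10)] column 1 (A + H ≡ S (mod 10), carry-in 0) doesn't pin A yet; pick A=4 and continue ⇒ A=4.
Step 3. [col 1: A + H ≡ S (mod 10)] column 1 reads A+H+carry(0)=S with A=4, H=5; with digits 4,5 already taken and all letters distinct, the only value for S is 9 ⇒ S=9.
Step 4. [col 2: D + I ≡ S (mod 10)] D=8 is one option consistent with column 2 (D + I ≡ S (mod 10), carry-in 0) — take it ⇒ D=8.
Step 5. [col 2: D + I ≡ S (mod 10)] from column 2 (D=8, S=9, carry-in 0, digits 4,5,8,9 already taken and all letters distinct): I must equal 1 ⇒ I=1.
Step 6. [col 3: I + H ≡ Q (mod 10)] in column 3 we have I+H≡Q with carry-in 0; given I=1, H=5 and digits 1,4,5,8,9 already taken and all letters distinct, that pins Q to 6 ⇒ Q=6.
Step 7. [col 4: Z + D ≡ R (mod 10)] column 4 reads Z+D+carry(0)=R with D=8; with digits 1,4,5,6,8,9 already taken and all letters distinct, the only value for Z is 2. So Z=2.
Step 8. [col 4: Z + D ≡ R (mod 10)] in column 4 we have Z+D≡R with carry-in 0; given Z=2, D=8 and digits 1,2,4,5,6,8,9 already taken and all letters distinct, that pins R to 0. So R=0.
Step 9. [col 6: H + L ≡ W (mod 10)] in column 6 we have H+L≡W with carry-in 1; given H=5 and digits 0,1,2,4,5,6,8,9 already taken and all letters distinct, that pins L to 7 ⇒ L=7.
Step 10. [col 6: H + L ≡ W (mod 10)] column 6 reads H+L+carry(1)=W with H=5, L=7; with digits 0,1,2,4,5,6,7,8,9 already taken and all letters distinct, the only value for W is 3. So W=3.

Answer: A=4, D=8, H=5, I=1, L=7, Q=6, R=0, S=9, W=3, Z=2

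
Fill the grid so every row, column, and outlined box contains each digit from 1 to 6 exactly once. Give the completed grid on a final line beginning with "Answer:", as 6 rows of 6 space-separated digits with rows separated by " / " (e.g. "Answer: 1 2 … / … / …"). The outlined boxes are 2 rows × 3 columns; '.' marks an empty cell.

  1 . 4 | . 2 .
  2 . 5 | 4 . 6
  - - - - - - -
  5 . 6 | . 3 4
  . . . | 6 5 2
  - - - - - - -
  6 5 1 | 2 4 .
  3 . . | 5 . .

Step 1. [r4c2∈{1,3,4}] in row 4, 1 fits only at r4c2 ⇒ r4c2=1.
Step 2. [r1c4∈{3}] r1c4 has the single candidate 3 ⇒ r1c4=3.
Step 3. [r6c2∈{2,4}] 4 has one home in row 6: r6c2, so r6c2=4.
Step 4. [r6c6∈{1}] r6c6 has the single candidate 1 ⇒ r6c6=1.
Step 5. [r5c6∈{3}] r5c6 has the single candidate 3. So r5c6=3.
Step 6. [r1c2∈{6}] r1c2 is down to just 6 ⇒ r1c2=6.
Step 7. [r4c1∈{4}] r4c1 is down to just 4, so r4c1=4.
Step 8. [r6c3∈{2}] only 2 remains possible at r6c3 ⇒ r6c3=2.
Step 9. [r2c5∈{1}] r2c5 is down to just 1. So r2c5=1.
Step 10. [r3c2∈{2}] r3c2 has the single candidate 2. So r3c2=2.
Step 11. [r1c6∈{5}] nothing but 5 survives at r1c6. So r1c6=5.
Step 12. [r4c3∈{3}] r4c3's peers cover all but 3. So r4c3=3.
Step 13. [r6c5∈{6}] r6c5's peers cover all but 6, so r6c5=6.
Step 14. [r2c2∈{3}] nothing but 3 survives at r2c2. So r2c2=3.
Step 15. [r3c4∈{1}] r3c4's peers cover all but 1. So r3c4=1.

Answer: 1 6 4 3 2 5 / 2 3 5 4 1 6 / 5 2 6 1 3 4 / 4 1 3 6 5 2 / 6 5 1 2 4 3 / 3 4 2 5 6 1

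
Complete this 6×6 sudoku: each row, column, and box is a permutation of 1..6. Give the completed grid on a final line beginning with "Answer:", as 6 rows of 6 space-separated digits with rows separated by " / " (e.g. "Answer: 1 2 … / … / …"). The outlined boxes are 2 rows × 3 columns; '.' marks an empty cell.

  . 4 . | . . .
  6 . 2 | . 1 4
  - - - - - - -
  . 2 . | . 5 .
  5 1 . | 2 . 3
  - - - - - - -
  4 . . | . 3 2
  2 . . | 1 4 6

Step 1. [r5c4∈{5}] only 5 remains possible at r5c4 ⇒ r5c4=5.
Step 2. [r4c5∈{6}] only 6 remains possible at r4c5 ⇒ r4c5=6.
Step 3. [r3c3∈{3,4,6}] row 3 places 6 nowhere but r3c3. So r3c3=6.
Step 4. [r2c2∈{3,5}] across row 2, 5 lands solely at r2c2, so r2c2=5.
Step 5. [r1c1∈{1,3}] r1c1 is the only open cell in col 1 admitting 1, so r1c1=1.
Step 6. [r1c3∈{3}] r1c3 is down to just 3. So r1c3=3.
Step 7. [r2c4∈{3}] r2c4's peers cover all but 3, so r2c4=3.
Step 8. [r1c6∈{5}] r1c6 has the single candidate 5, so r1c6=5.
Step 9. [r1c5∈{2}] r1c5 has the single candidate 2 ⇒ r1c5=2.
Step 10. [r6c2∈{3}] nothing but 3 survives at r6c2 ⇒ r6c2=3.
Step 11. [r5c3∈{1}] r5c3 is down to just 1, so r5c3=1.
Step 12. [r5c2∈{6}] r5c2's peers cover all but 6. So r5c2=6.
Step 13. [r1c4∈{6}] nothing but 6 survives at r1c4. So r1c4=6.
Step 14. [r3c6∈{1}] only 1 remains possible at r3c6 ⇒ r3c6=1.
Step 15. [r6c3∈{5}] only 5 remains possible at r6c3, so r6c3=5.
Step 16. [r3c1∈{3}] r3c1's peers cover all but 3, so r3c1=3.
Step 17. [r3c4∈{4}] nothing but 4 survives at r3c4, so r3c4=4.
Step 18. [r4c3∈{4}] nothing but 4 survives at r4c3 ⇒ r4c3=4.

Answer: 1 4 3 6 2 5 / 6 5 2 3 1 4 / 3 2 6 4 5 1 / 5 1 4 2 6 3 / 4 6 1 5 3 2 / 2 3 5 1 4 6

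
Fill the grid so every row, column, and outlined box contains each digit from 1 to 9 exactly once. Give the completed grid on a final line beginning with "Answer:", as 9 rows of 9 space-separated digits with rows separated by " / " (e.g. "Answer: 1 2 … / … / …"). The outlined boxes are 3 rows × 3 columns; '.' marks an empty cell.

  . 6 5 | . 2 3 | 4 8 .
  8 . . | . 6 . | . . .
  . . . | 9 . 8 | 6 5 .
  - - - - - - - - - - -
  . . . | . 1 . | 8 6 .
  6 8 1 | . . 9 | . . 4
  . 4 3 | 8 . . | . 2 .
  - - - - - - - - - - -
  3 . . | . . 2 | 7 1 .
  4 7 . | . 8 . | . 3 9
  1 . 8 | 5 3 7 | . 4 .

Step 1. [r5c8∈{7}] r5c8's peers cover all but 7. So r5c8=7.
Step 2. [r1c1∈{7,9}] in row 1, 9 fits only at r1c1. So r1c1=9.
Step 3. [r8c7∈{2,5}] in row 8, 5 fits only at r8c7, so r8c7=5.
Step 4. [r8c3∈{2,6}] across row 8, 2 lands solely at r8c3 ⇒ r8c3=2.
Step 5. [r2c6∈{1,4,5}] in row 2, 5 fits only at r2c6, so r2c6=5.
Step 6. [r9c2∈{9}] nothing but 9 survives at r9c2 ⇒ r9c2=9.
Step 7. [r5c7∈{3}] nothing but 3 survives at r5c7. So r5c7=3.
Step 8. [r4c4∈{2,3,4,7}] r4c4 is the only open cell in row 4 admitting 3. So r4c4=3.
Step 9. [r4c9∈{5}] only 5 remains possible at r4c9 ⇒ r4c9=5.
Step 10. [r6c9∈{1}] r6c9 has the single candidate 1, so r6c9=1.
Step 11. [r2c7∈{1,2,9}] col 7 places 1 nowhere but r2c7, so r2c7=1.
Step 12. [r6c5∈{5,7}] box 5 places 7 nowhere but r6c5, so r6c5=7.
Step 13. [r3c5∈{4}] r3c5 has the single candidate 4. So r3c5=4.
Step 14. [r3c3∈{7}] r3c3 has the single candidate 7. So r3c3=7.
Step 15. [r3c1∈{2}] r3c1 has the single candidate 2, so r3c1=2.
Step 16. [r2c9∈{2,3,7}] r2c9 is the only open cell in row 2 admitting 2, so r2c9=2.
Step 17. [r8c6∈{1,6}] 1 has one home in col 6: r8c6 ⇒ r8c6=1.
Step 18. [r7c3∈{6}] r7c3's peers cover all but 6 ⇒ r7c3=6.
Step 19. [r1c4∈{1,7}] row 1 places 1 nowhere but r1c4 ⇒ r1c4=1.
Step 20. [r3c9∈{3}] r3c9 is down to just 3. So r3c9=3.
Step 21. [r5c4∈{2}] r5c4 is down to just 2. So r5c4=2.
Step 22. [r9c9∈{6}] r9c9's peers cover all but 6, so r9c9=6.
Step 23. [r2c8∈{9}] only 9 remains possible at r2c8. So r2c8=9.
Step 24. [r4c6∈{4}] r4c6's peers cover all but 4, so r4c6=4.
Step 25. [r2c4∈{7}] r2c4 has the single candidate 7. So r2c4=7.
Step 26. [r5c5∈{5}] only 5 remains possible at r5c5. So r5c5=5.
Step 27. [r7c9∈{8}] only 8 remains possible at r7c9, so r7c9=8.
Step 28. [r9c7∈{2}] r9c7's peers cover all but 2, so r9c7=2.
Step 29. [r1c9∈{7}] r1c9 has the single candidate 7 ⇒ r1c9=7.
Step 30. [r8c4∈{6}] r8c4 is down to just 6 ⇒ r8c4=6.
Step 31. [r2c2∈{3}] only 3 remains possible at r2c2. So r2c2=3.
Step 32. [r7c2∈{5}] only 5 remains possible at r7c2 ⇒ r7c2=5.
Step 33. [r6c6∈{6}] only 6 remains possible at r6c6 ⇒ r6c6=6.
Step 34. [r3c2∈{1}] only 1 remains possible at r3c2 ⇒ r3c2=1.
Step 35. [r4c1∈{7}] only 7 remains possible at r4c1. So r4c1=7.
Step 36. [r4c2∈{2}] nothing but 2 survives at r4c2 ⇒ r4c2=2.
Step 37. [r6c1∈{5}] r6c1 has the single candidate 5, so r6c1=5.
Step 38. [r2c3∈{4}] only 4 remains possible at r2c3, so r2c3=4.
Step 39. [r7c4∈{4}] nothing but 4 survives at r7c4 ⇒ r7c4=4.
Step 40. [r6c7∈{9}] r6c7 has the single candidate 9 ⇒ r6c7=9.
Step 41. [r4c3∈{9}] only 9 remains possible at r4c3 ⇒ r4c3=9.
Step 42. [r7c5∈{9}] r7c5 has the single candidate 9. So r7c5=9.

Answer: 9 6 5 1 2 3 4 8 7 / 8 3 4 7 6 5 1 9 2 / 2 1 7 9 4 8 6 5 3 / 7 2 9 3 1 4 8 6 5 / 6 8 1 2 5 9 3 7 4 / 5 4 3 8 7 6 9 2 1 / 3 5 6 4 9 2 7 1 8 / 4 7 2 6 8 1 5 3 9 / 1 9 8 5 3 7 2 4 6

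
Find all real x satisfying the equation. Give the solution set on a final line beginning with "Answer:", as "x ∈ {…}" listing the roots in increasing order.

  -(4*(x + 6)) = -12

Step 1. [-(4*(x + 6)) = -12] LHS negated; negate both sides, so neg: 4*(x + 6) = 12.
Step 2. [4*(x + 6) = 12] 4 out front; divide by 4. So div: x + 6 = 3.
Step 3. [x + 6 = 3] 6 comes off first (subtract 6), so sub: x = -3.

Answer: x ∈ {-3}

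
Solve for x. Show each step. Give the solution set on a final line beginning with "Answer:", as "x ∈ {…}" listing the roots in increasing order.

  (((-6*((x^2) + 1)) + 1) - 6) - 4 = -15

Step 1. [(((-6*((x^2) + 1)) + 1) - 6) - 4 = -15] peel the -4: add 4 from each side, so sub: ((-6*((x^2) + 1)) + 1) - 6 = -11.
Step 2. [((-6*((x^2) + 1)) + 1) - 6 = -11] -6 is outermost — add 6 both sides. So sub: (-6*((x^2) + 1)) + 1 = -5.
Step 3. [(-6*((x^2) + 1)) + 1 = -5] subtract 1: x sits inside (… + 1) ⇒ sub: -6*((x^2) + 1) = -6.
Step 4. [-6*((x^2) + 1) = -6] -6·(inner) — divide through by -6 ⇒ div: (x^2) + 1 = 1.
Step 5. [(x^2) + 1 = 1] +1 is outermost — subtract 1 both sides, so sub: x^2 = 0.
Step 6. [x^2 = 0] LHS squared, RHS 0 ≥ 0: apply √ (±). So sqrt: x = 0.

Answer: x ∈ {0}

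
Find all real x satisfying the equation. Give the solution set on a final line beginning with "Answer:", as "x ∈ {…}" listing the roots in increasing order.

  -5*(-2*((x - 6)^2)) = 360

Step 1. [-5*(-2*((x - 6)^2)) = 360] -5·(inner) — divide through by -5. So div: -2*((x - 6)^2) = -72.
Step 2. [-2*((x - 6)^2) = -72] -2 out front; divide by -2, so div: (x - 6)^2 = 36.
Step 3. [(x - 6)^2 = 36] 36 ≥ 0, LHS is (·)² — take ±√, so sqrt: x - 6 = 6 or -6.
Step 4. [x - 6 = 6 or -6] 6 comes off first (add 6). So sub: x = 12 or 0.

Answer: x ∈ {0, 12}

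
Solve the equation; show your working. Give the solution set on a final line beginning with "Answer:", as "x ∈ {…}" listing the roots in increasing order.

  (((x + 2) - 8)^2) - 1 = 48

Step 1. [(((x + 2) - 8)^2) - 1 = 48] 1 comes off first (add 1), so sub: ((x + 2) - 8)^2 = 49.
Step 2. [((x + 2) - 8)^2 = 49] 49 ≥ 0, LHS is (·)² — take ±√ ⇒ sqrt: (x + 2) - 8 = 7 or -7.
Step 3. [(x + 2) - 8 = 7 or -7] -8 is outermost — add 8 both sides, so sub: x + 2 = 15 or 1.
Step 4. [x + 2 = 15 or 1] peel the +2: subtract 2 from each side ⇒ sub: x = 13 or -1.

Answer: x ∈ {-1, 13}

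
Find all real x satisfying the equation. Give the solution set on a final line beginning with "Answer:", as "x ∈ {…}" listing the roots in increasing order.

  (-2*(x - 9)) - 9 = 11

Step 1. [(-2*(x - 9)) - 9 = 11] add 9: x sits inside (… - 9), so sub: -2*(x - 9) = 20.
Step 2. [-2*(x - 9) = 20] LHS = -2·(…); ÷-2 both sides. So div: x - 9 = -10.
Step 3. [x - 9 = -10] peel the -9: add 9 from each side, so sub: x = -1.

Answer: x ∈ {-1}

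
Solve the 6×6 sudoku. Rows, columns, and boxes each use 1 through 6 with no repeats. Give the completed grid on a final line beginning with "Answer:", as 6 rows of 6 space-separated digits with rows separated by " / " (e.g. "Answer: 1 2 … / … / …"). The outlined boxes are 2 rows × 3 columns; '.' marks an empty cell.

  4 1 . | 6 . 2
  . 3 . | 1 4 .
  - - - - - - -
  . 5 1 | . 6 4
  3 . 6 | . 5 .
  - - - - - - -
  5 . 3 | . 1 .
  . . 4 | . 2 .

Step 1. [r3c1∈{2}] r3c1 is down to just 2. So r3c1=2.
Step 2. [r6c6∈{3,5,6}] 3 has one home in col 6: r6c6 ⇒ r6c6=3.
Step 3. [r6c2∈{6}] nothing but 6 survives at r6c2. So r6c2=6.
Step 4. [r1c3∈{5}] only 5 remains possible at r1c3, so r1c3=5.
Step 5. [r6c1∈{1}] r6c1's peers cover all but 1. So r6c1=1.
Step 6. [r5c2∈{2}] r5c2 is down to just 2, so r5c2=2.
Step 7. [r3c4∈{3}] only 3 remains possible at r3c4 ⇒ r3c4=3.
Step 8. [r5c6∈{6}] r5c6 is down to just 6, so r5c6=6.
Step 9. [r5c4∈{4}] r5c4 has the single candidate 4, so r5c4=4.
Step 10. [r2c6∈{5}] r2c6 is down to just 5, so r2c6=5.
Step 11. [r4c4∈{2}] r4c4's peers cover all but 2, so r4c4=2.
Step 12. [r4c2∈{4}] nothing but 4 survives at r4c2. So r4c2=4.
Step 13. [r2c1∈{6}] r2c1 is down to just 6 ⇒ r2c1=6.
Step 14. [r4c6∈{1}] r4c6's peers cover all but 1. So r4c6=1.
Step 15. [r6c4∈{5}] r6c4's peers cover all but 5 ⇒ r6c4=5.
Step 16. [r1c5∈{3}] only 3 remains possible at r1c5 ⇒ r1c5=3.
Step 17. [r2c3∈{2}] r2c3 has the single candidate 2, so r2c3=2.

Answer: 4 1 5 6 3 2 / 6 3 2 1 4 5 / 2 5 1 3 6 4 / 3 4 6 2 5 1 / 5 2 3 4 1 6 / 1 6 4 5 2 3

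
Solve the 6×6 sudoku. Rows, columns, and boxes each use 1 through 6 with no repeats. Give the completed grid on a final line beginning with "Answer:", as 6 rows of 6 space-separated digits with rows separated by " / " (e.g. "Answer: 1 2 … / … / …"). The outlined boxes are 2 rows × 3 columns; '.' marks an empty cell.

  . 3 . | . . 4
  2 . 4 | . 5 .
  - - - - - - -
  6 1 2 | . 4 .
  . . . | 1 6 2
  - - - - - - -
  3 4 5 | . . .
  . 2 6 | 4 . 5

Step 1. [r2c6∈{1,3,6}] 1 has one home in row 2: r2c6, so r2c6=1.
Step 2. [r1c4∈{2,6}] across row 1, 6 lands solely at r1c4, so r1c4=6.
Step 3. [r6c1∈{1}] only 1 remains possible at r6c1 ⇒ r6c1=1.
Step 4. [r5c4∈{2}] only 2 remains possible at r5c4, so r5c4=2.
Step 5. [r2c4∈{3}] r2c4 has the single candidate 3, so r2c4=3.
Step 6. [r1c1∈{5}] r1c1's peers cover all but 5. So r1c1=5.
Step 7. [r3c4∈{5}] r3c4's peers cover all but 5, so r3c4=5.
Step 8. [r6c5∈{3}] only 3 remains possible at r6c5, so r6c5=3.
Step 9. [r4c2∈{5}] nothing but 5 survives at r4c2 ⇒ r4c2=5.
Step 10. [r5c5∈{1}] r5c5 is down to just 1 ⇒ r5c5=1.
Step 11. [r1c3∈{1}] r1c3's peers cover all but 1 ⇒ r1c3=1.
Step 12. [r5c6∈{6}] r5c6 is down to just 6 ⇒ r5c6=6.
Step 13. [r4c1∈{4}] r4c1 is down to just 4 ⇒ r4c1=4.
Step 14. [r4c3∈{3}] r4c3's peers cover all but 3. So r4c3=3.
Step 15. [r1c5∈{2}] r1c5 is down to just 2, so r1c5=2.
Step 16. [r3c6∈{3}] only 3 remains possible at r3c6, so r3c6=3.
Step 17. [r2c2∈{6}] r2c2's peers cover all but 6. So r2c2=6.

Answer: 5 3 1 6 2 4 / 2 6 4 3 5 1 / 6 1 2 5 4 3 / 4 5 3 1 6 2 / 3 4 5 2 1 6 / 1 2 6 4 3 5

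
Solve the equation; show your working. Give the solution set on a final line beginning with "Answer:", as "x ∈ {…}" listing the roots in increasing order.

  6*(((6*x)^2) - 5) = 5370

Step 1. [6*(((6*x)^2) - 5) = 5370] 6 out front; divide by 6. So div: ((6*x)^2) - 5 = 895.
Step 2. [((6*x)^2) - 5 = 895] peel the -5: add 5 from each side ⇒ sub: (6*x)^2 = 900.
Step 3. [(6*x)^2 = 900] LHS squared, RHS 900 ≥ 0: apply √ (±). So sqrt: 6*x = 30 or -30.
Step 4. [6*x = 30 or -30] divide by the outer 6, so div: x = 5 or -5.

Answer: x ∈ {-5, 5}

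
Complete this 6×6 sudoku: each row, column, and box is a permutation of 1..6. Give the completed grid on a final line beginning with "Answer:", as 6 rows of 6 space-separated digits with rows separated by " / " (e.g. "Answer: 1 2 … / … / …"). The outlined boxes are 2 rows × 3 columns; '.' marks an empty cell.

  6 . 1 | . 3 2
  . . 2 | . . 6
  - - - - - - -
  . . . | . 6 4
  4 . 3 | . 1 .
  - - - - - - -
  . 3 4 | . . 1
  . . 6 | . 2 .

Step 1. [r5c5∈{5}] r5c5 has the single candidate 5. So r5c5=5.
Step 2. [r3c3∈{5}] r3c3's peers cover all but 5 ⇒ r3c3=5.
Step 3. [r2c5∈{4}] r2c5 is down to just 4 ⇒ r2c5=4.
Step 4. [r2c2∈{5}] r2c2 has the single candidate 5 ⇒ r2c2=5.
Step 5. [r3c4∈{2,3}] r3c4 is the only open cell in row 3 admitting 3, so r3c4=3.
Step 6. [r4c4∈{2,5}] in col 4, 2 fits only at r4c4 ⇒ r4c4=2.
Step 7. [r6c2∈{1}] r6c2 is down to just 1. So r6c2=1.
Step 8. [r3c2∈{2}] r3c2 has the single candidate 2 ⇒ r3c2=2.
Step 9. [r4c2∈{6}] only 6 remains possible at r4c2 ⇒ r4c2=6.
Step 10. [r4c6∈{5}] r4c6 is down to just 5. So r4c6=5.
Step 11. [r6c4∈{4}] r6c4's peers cover all but 4. So r6c4=4.
Step 12. [r1c2∈{4}] nothing but 4 survives at r1c2 ⇒ r1c2=4.
Step 13. [r6c6∈{3}] r6c6 has the single candidate 3 ⇒ r6c6=3.
Step 14. [r6c1∈{5}] nothing but 5 survives at r6c1, so r6c1=5.
Step 15. [r2c4∈{1}] only 1 remains possible at r2c4, so r2c4=1.
Step 16. [r5c1∈{2}] r5c1 is down to just 2 ⇒ r5c1=2.
Step 17. [r5c4∈{6}] nothing but 6 survives at r5c4. So r5c4=6.
Step 18. [r1c4∈{5}] r1c4 is down to just 5. So r1c4=5.
Step 19. [r2c1∈{3}] r2c1 is down to just 3 ⇒ r2c1=3.
Step 20. [r3c1∈{1}] r3c1 has the single candidate 1 ⇒ r3c1=1.

Answer: 6 4 1 5 3 2 / 3 5 2 1 4 6 / 1 2 5 3 6 4 / 4 6 3 2 1 5 / 2 3 4 6 5 1 / 5 1 6 4 2 3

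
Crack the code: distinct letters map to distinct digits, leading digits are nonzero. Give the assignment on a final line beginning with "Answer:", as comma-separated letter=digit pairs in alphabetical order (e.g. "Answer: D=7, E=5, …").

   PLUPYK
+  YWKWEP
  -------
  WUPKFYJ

Step 1. [col 1: K + P ≡ J (mod 10)] no forcing yet in column 1 (carry-in 0); P=6 is free and consistent — try it ⇒ P=6.
Step 2. [col 1: K + P ≡ J (mod 10)] no forcing yet in column 1 (carry-in 0); J=3 is free and consistent — try it. So J=3.
Step 3. [W] the sum has 7 digits but both addends have 6; that extra leading digit W is the final carry, namely 1. So W=1.
Step 4. [col 1: K + P ≡ J (mod 10)] column 1: given P=6, J=3, carry-in 0, and digits 1,3,6 already taken and all letters distinct, K+P≡J (mod 10) forces K=7 ⇒ K=7.
Step 5. [col 2: Y + E ≡ Y (mod 10)] in column 2 we have Y+E≡Y with carry-in 1; given nothing yet and digits 1,3,6,7 already taken and all letters distinct, that pins E to 9 ⇒ E=9.
Step 6. [col 2: Y + E ≡ Y (mod 10)] several values work for Y in column 2 (Y + E ≡ Y (mod 10), carry-in 1); try Y=4. So Y=4.
Step 7. [col 3: P + W ≡ F (mod 10)] in column 3 we have P+W≡F with carry-in 1; given P=6, W=1 and digits 1,3,4,6,7,9 already taken and all letters distinct, that pins F to 8. So F=8.
Step 8. [col 4: U + K ≡ K (mod 10)] column 4: given K=7, carry-in 0, and digits 1,3,4,6,7,8,9 already taken and all letters distinct, U+K≡K (mod 10) forces U=0 ⇒ U=0.
Step 9. [col 5: L + W ≡ P (mod 10)] column 5 reads L+W+carry(0)=P with W=1, P=6; with digits 0,1,3,4,6,7,8,9 already taken and all letters distinct, the only value for L is 5 ⇒ L=5.

Answer: E=9, F=8, J=3, K=7, L=5, P=6, U=0, W=1, Y=4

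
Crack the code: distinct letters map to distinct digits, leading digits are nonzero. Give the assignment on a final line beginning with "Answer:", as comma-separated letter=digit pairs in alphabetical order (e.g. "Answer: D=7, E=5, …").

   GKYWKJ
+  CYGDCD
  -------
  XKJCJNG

Step 1. [X] X is the leading digit of a 7-digit sum of two 6-digit numbers; the final carry is exactly 1 ⇒ X=1.
Step 2. [col 1: J + D ≡ G (mod 10)] column 1 (J + D ≡ G (mod 10), carry-in 0) doesn't pin J yet; pick J=9 and continue, so J=9.
Step 3. [col 1: J + D ≡ G (mod 10)] several values work for D in column 1 (J + D ≡ G (mod 10), carry-in 0); try D=7 ⇒ D=7.
Step 4. [col 1: J + D ≡ G (mod 10)] column 1: given J=9, D=7, carry-in 0, and digits 1,7,9 already taken and all letters distinct, J+D≡G (mod 10) forces G=6. So G=6.
Step 5. [col 2: K + C ≡ N (mod 10)] column 2 (K + C ≡ N (mod 10), carry-in 1) doesn't pin K yet; pick K=0 and continue. So K=0.
Step 6. [col 2: K + C ≡ N (mod 10)] no forcing yet in column 2 (carry-in 1); N=5 is free and consistent — try it ⇒ N=5.
Step 7. [col 2: K + C ≡ N (mod 10)] column 2: given K=0, N=5, carry-in 1, and digits 0,1,5,6,7,9 already taken and all letters distinct, K+C≡N (mod 10) forces C=4 ⇒ C=4.
Step 8. [col 3: W + D ≡ J (mod 10)] column 3: given D=7, J=9, carry-in 0, and digits 0,1,4,5,6,7,9 already taken and all letters distinct, W+D≡J (mod 10) forces W=2. So W=2.
Step 9. [col 4: Y + G ≡ C (mod 10)] column 4 reads Y+G+carry(0)=C with G=6, C=4; with digits 0,1,2,4,5,6,7,9 already taken and all letters distinct, the only value for Y is 8 ⇒ Y=8.

Answer: C=4, D=7, G=6, J=9, K=0, N=5, W=2, X=1, Y=8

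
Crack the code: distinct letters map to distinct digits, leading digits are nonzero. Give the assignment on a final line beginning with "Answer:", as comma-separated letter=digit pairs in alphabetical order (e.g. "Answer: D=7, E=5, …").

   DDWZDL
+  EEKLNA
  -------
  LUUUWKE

Step 1. [col 1: L + A ≡ E (mod 10)] column 1 (L + A ≡ E (mod 10), carry-in 0) doesn't pin A yet; pick A=3 and continue ⇒ A=3.
Step 2. [col 1: L + A ≡ E (mod 10)] column 1 (L + A ≡ E (mod 10), carry-in 0) doesn't pin E yet; pick E=4 and continue ⇒ E=4.
Step 3. [col 1: L + A ≡ E (mod 10)] in column 1 we have L+A≡E with carry-in 0; given A=3, E=4 and digits 3,4 already taken and all letters distinct, that pins L to 1 ⇒ L=1.
Step 4. [col 2: D + N ≡ K (mod 10)] several values work for D in column 2 (D + N ≡ K (mod 10), carry-in 0); try D=5, so D=5.
Step 5. [col 2: D + N ≡ K (mod 10)] column 2 (D + N ≡ K (mod 10), carry-in 0) doesn't pin N yet; pick N=7 and continue. So N=7.
Step 6. [col 2: D + N ≡ K (mod 10)] from column 2 (D=5, N=7, carry-in 0, digits 1,3,4,5,7 already taken and all letters distinct): K must equal 2. So K=2.
Step 7. [col 3: Z + L ≡ W (mod 10)] column 3 (Z + L ≡ W (mod 10), carry-in 1) doesn't pin Z yet; pick Z=6 and continue, so Z=6.
Step 8. [col 3: Z + L ≡ W (mod 10)] in column 3 we have Z+L≡W with carry-in 1; given Z=6, L=1 and digits 1,2,3,4,5,6,7 already taken and all letters distinct, that pins W to 8, so W=8.
Step 9. [col 4: W + K ≡ U (mod 10)] from column 4 (W=8, K=2, carry-in 0, digits 1,2,3,4,5,6,7,8 already taken and all letters distinct): U must equal 0. So U=0.

Answer: A=3, D=5, E=4, K=2, L=1, N=7, U=0, W=8, Z=6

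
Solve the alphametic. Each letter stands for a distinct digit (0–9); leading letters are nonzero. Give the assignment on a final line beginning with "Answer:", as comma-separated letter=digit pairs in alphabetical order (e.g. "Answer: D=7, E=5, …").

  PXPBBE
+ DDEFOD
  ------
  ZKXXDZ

Step 1. [col 1: E + D ≡ Z (mod 10)] no forcing yet in column 1 (carry-in 0); Z=8 is free and consistent — try it ⇒ Z=8.
Step 2. [col 1: E + D ≡ Z (mod 10)] no forcing yet in column 1 (carry-in 0); D=3 is free and consistent — try it, so D=3.
Step 3. [col 1: E + D ≡ Z (mod 10)] column 1: given D=3, Z=8, carry-in 0, and digits 3,8 already taken and all letters distinct, E+D≡Z (mod 10) forces E=5, so E=5.
Step 4. [col 2: B + O ≡ D (mod 10)] no forcing yet in column 2 (carry-in 0); B=7 is free and consistent — try it. So B=7.
Step 5. [col 2: B + O ≡ D (mod 10)] from column 2 (B=7, D=3, carry-in 0, digits 3,5,7,8 already taken and all letters distinct): O must equal 6, so O=6.
Step 6. [col 3: B + F ≡ X (mod 10)] column 3 (B + F ≡ X (mod 10), carry-in 1) doesn't pin X yet; pick X=9 and continue, so X=9.
Step 7. [col 3: B + F ≡ X (mod 10)] from column 3 (B=7, X=9, carry-in 1, digits 3,5,6,7,8,9 already taken and all letters distinct): F must equal 1, so F=1.
Step 8. [col 4: P + E ≡ X (mod 10)] from column 4 (E=5, X=9, carry-in 0, digits 1,3,5,6,7,8,9 already taken and all letters distinct): P must equal 4. So P=4.
Step 9. [col 5: X + D ≡ K (mod 10)] column 5: given X=9, D=3, carry-in 0, and digits 1,3,4,5,6,7,8,9 already taken and all letters distinct, X+D≡K (mod 10) forces K=2 ⇒ K=2.

Answer: B=7, D=3, E=5, F=1, K=2, O=6, P=4, X=9, Z=8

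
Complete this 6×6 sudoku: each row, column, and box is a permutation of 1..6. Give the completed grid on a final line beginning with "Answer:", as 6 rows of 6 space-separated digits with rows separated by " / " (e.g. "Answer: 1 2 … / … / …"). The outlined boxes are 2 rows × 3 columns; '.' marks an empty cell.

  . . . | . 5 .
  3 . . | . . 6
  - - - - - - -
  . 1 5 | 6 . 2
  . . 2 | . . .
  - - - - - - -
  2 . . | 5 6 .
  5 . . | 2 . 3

Step 1. [r1c1∈{1,4,6}] across col 1, 1 lands solely at r1c1, so r1c1=1.
Step 2. [r1c6∈{4}] r1c6 has the single candidate 4. So r1c6=4.
Step 3. [r4c4∈{1,3,4}] in col 4, 4 fits only at r4c4, so r4c4=4.
Step 4. [r6c5∈{1,4}] col 5 places 4 nowhere but r6c5 ⇒ r6c5=4.
Step 5. [r4c2∈{3,6}] r4c2 is the only open cell in box 3 admitting 3 ⇒ r4c2=3.
Step 6. [r5c6∈{1}] r5c6 is down to just 1, so r5c6=1.
Step 7. [r1c2∈{2,6}] across row 1, 2 lands solely at r1c2, so r1c2=2.
Step 8. [r5c2∈{4}] r5c2 is down to just 4 ⇒ r5c2=4.
Step 9. [r2c4∈{1}] r2c4's peers cover all but 1, so r2c4=1.
Step 10. [r6c3∈{1,6}] 1 has one home in row 6: r6c3 ⇒ r6c3=1.
Step 11. [r3c1∈{4}] r3c1's peers cover all but 4 ⇒ r3c1=4.
Step 12. [r4c6∈{5}] r4c6 has the single candidate 5. So r4c6=5.
Step 13. [r1c4∈{3}] only 3 remains possible at r1c4 ⇒ r1c4=3.
Step 14. [r4c1∈{6}] r4c1 has the single candidate 6. So r4c1=6.
Step 15. [r3c5∈{3}] r3c5 is down to just 3. So r3c5=3.
Step 16. [r2c5∈{2}] r2c5 has the single candidate 2, so r2c5=2.
Step 17. [r1c3∈{6}] only 6 remains possible at r1c3 ⇒ r1c3=6.
Step 18. [r2c3∈{4}] nothing but 4 survives at r2c3, so r2c3=4.
Step 19. [r6c2∈{6}] nothing but 6 survives at r6c2, so r6c2=6.
Step 20. [r4c5∈{1}] r4c5 is down to just 1 ⇒ r4c5=1.
Step 21. [r5c3∈{3}] r5c3 is down to just 3 ⇒ r5c3=3.
Step 22. [r2c2∈{5}] r2c2 has the single candidate 5 ⇒ r2c2=5.

Answer: 1 2 6 3 5 4 / 3 5 4 1 2 6 / 4 1 5 6 3 2 / 6 3 2 4 1 5 / 2 4 3 5 6 1 / 5 6 1 2 4 3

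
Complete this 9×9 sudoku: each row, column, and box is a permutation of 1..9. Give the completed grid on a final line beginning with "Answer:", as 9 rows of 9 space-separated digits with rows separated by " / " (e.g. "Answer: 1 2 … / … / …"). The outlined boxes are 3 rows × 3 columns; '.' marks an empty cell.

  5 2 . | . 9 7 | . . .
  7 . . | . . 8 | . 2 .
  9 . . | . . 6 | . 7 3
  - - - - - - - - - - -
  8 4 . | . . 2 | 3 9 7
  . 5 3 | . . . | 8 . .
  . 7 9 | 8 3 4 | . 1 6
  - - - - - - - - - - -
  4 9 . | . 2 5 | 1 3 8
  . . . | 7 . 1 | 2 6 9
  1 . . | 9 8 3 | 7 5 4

Step 1. [r4c3∈{1,6}] in box 4, 1 fits only at r4c3 ⇒ r4c3=1.
Step 2. [r2c9∈{1,5}] 5 has one home in col 9: r2c9 ⇒ r2c9=5.
Step 3. [r3c7∈{4}] nothing but 4 survives at r3c7, so r3c7=4.
Step 4. [r2c2∈{1,3,6}] box 1 places 3 nowhere but r2c2 ⇒ r2c2=3.
Step 5. [r5c1∈{2,6}] col 1 places 6 nowhere but r5c1, so r5c1=6.
Step 6. [r5c4∈{1}] r5c4's peers cover all but 1. So r5c4=1.
Step 7. [r2c4∈{4}] nothing but 4 survives at r2c4 ⇒ r2c4=4.
Step 8. [r2c3∈{6}] r2c3's peers cover all but 6. So r2c3=6.
Step 9. [r3c3∈{8}] r3c3 has the single candidate 8, so r3c3=8.
Step 10. [r4c5∈{5,6}] col 5 places 6 nowhere but r4c5. So r4c5=6.
Step 11. [r3c5∈{1,5}] 5 has one home in col 5: r3c5 ⇒ r3c5=5.
Step 12. [r2c7∈{9}] only 9 remains possible at r2c7, so r2c7=9.
Step 13. [r7c3∈{7}] only 7 remains possible at r7c3, so r7c3=7.
Step 14. [r6c1∈{2}] only 2 remains possible at r6c1, so r6c1=2.
Step 15. [r9c3∈{2}] r9c3 has the single candidate 2. So r9c3=2.
Step 16. [r4c4∈{5}] r4c4 is down to just 5. So r4c4=5.
Step 17. [r5c8∈{4}] only 4 remains possible at r5c8. So r5c8=4.
Step 18. [r7c4∈{6}] only 6 remains possible at r7c4, so r7c4=6.
Step 19. [r1c9∈{1}] r1c9's peers cover all but 1 ⇒ r1c9=1.
Step 20. [r5c5∈{7}] nothing but 7 survives at r5c5, so r5c5=7.
Step 21. [r5c9∈{2}] r5c9 has the single candidate 2. So r5c9=2.
Step 22. [r8c5∈{4}] r8c5 is down to just 4, so r8c5=4.
Step 23. [r3c2∈{1}] r3c2's peers cover all but 1 ⇒ r3c2=1.
Step 24. [r8c3∈{5}] r8c3's peers cover all but 5 ⇒ r8c3=5.
Step 25. [r1c3∈{4}] r1c3's peers cover all but 4, so r1c3=4.
Step 26. [r5c6∈{9}] nothing but 9 survives at r5c6. So r5c6=9.
Step 27. [r3c4∈{2}] r3c4's peers cover all but 2. So r3c4=2.
Step 28. [r9c2∈{6}] r9c2 is down to just 6 ⇒ r9c2=6.
Step 29. [r1c7∈{6}] r1c7 has the single candidate 6. So r1c7=6.
Step 30. [r8c2∈{8}] only 8 remains possible at r8c2. So r8c2=8.
Step 31. [r2c5∈{1}] only 1 remains possible at r2c5 ⇒ r2c5=1.
Step 32. [r8c1∈{3}] r8c1 has the single candidate 3. So r8c1=3.
Step 33. [r6c7∈{5}] r6c7 has the single candidate 5 ⇒ r6c7=5.
Step 34. [r1c8∈{8}] r1c8 has the single candidate 8. So r1c8=8.
Step 35. [r1c4∈{3}] r1c4's peers cover all but 3. So r1c4=3.

Answer: 5 2 4 3 9 7 6 8 1 / 7 3 6 4 1 8 9 2 5 / 9 1 8 2 5 6 4 7 3 / 8 4 1 5 6 2 3 9 7 / 6 5 3 1 7 9 8 4 2 / 2 7 9 8 3 4 5 1 6 / 4 9 7 6 2 5 1 3 8 / 3 8 5 7 4 1 2 6 9 / 1 6 2 9 8 3 7 5 4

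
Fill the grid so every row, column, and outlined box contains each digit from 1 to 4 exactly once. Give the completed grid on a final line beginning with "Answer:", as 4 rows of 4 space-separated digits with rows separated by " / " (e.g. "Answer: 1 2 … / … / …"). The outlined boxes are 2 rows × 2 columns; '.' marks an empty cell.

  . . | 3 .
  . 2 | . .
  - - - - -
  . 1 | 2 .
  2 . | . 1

Step 1. [r2c4∈{4}] r2c4 is down to just 4. So r2c4=4.
Step 2. [r3c1∈{3,4}] r3c1 is the only open cell in row 3 admitting 4 ⇒ r3c1=4.
Step 3. [r1c1∈{1}] nothing but 1 survives at r1c1. So r1c1=1.
Step 4. [r3c4∈{3}] r3c4's peers cover all but 3, so r3c4=3.
Step 5. [r4c2∈{3}] nothing but 3 survives at r4c2 ⇒ r4c2=3.
Step 6. [r2c3∈{1}] r2c3's peers cover all but 1. So r2c3=1.
Step 7. [r2c1∈{3}] nothing but 3 survives at r2c1. So r2c1=3.
Step 8. [r1c4∈{2}] nothing but 2 survives at r1c4, so r1c4=2.
Step 9. [r4c3∈{4}] nothing but 4 survives at r4c3. So r4c3=4.
Step 10. [r1c2∈{4}] only 4 remains possible at r1c2, so r1c2=4.

Answer: 1 4 3 2 / 3 2 1 4 / 4 1 2 3 / 2 3 4 1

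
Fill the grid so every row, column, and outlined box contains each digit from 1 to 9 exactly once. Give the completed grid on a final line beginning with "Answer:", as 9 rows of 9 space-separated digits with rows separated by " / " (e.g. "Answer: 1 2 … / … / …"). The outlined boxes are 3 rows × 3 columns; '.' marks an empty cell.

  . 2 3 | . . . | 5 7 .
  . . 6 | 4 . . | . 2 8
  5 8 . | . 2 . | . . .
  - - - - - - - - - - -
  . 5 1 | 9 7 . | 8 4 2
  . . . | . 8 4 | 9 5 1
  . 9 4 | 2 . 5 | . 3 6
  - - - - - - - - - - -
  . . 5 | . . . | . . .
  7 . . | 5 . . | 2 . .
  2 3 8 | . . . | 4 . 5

Step 1. [r8c3∈{9}] r8c3's peers cover all but 9 ⇒ r8c3=9.
Step 2. [r7c6∈{1,2,3,6,7,8,9}] across row 7, 2 lands solely at r7c6, so r7c6=2.
Step 3. [r6c5∈{1}] nothing but 1 survives at r6c5, so r6c5=1.
Step 4. [r8c9∈{3}] r8c9 has the single candidate 3 ⇒ r8c9=3.
Step 5. [r3c3∈{7}] r3c3 has the single candidate 7. So r3c3=7.
Step 6. [r2c2∈{1}] r2c2 has the single candidate 1, so r2c2=1.
Step 7. [r7c1∈{1,4,6}] r7c1 is the only open cell in col 1 admitting 1, so r7c1=1.
Step 8. [r3c7∈{1,3,6}] in col 7, 1 fits only at r3c7, so r3c7=1.
Step 9. [r7c7∈{6,7}] across col 7, 6 lands solely at r7c7. So r7c7=6.
Step 10. [r8c2∈{4,6}] across box 7, 6 lands solely at r8c2, so r8c2=6.
Step 11. [r3c8∈{6,9}] col 8 places 6 nowhere but r3c8, so r3c8=6.
Step 12. [r3c4∈{3}] nothing but 3 survives at r3c4. So r3c4=3.
Step 13. [r3c6∈{9}] r3c6 is down to just 9. So r3c6=9.
Step 14. [r5c4∈{6}] nothing but 6 survives at r5c4 ⇒ r5c4=6.
Step 15. [r1c9∈{4,9}] in box 3, 9 fits only at r1c9, so r1c9=9.
Step 16. [r1c5∈{6}] r1c5 is down to just 6 ⇒ r1c5=6.
Step 17. [r7c5∈{3,4,9}] across row 7, 3 lands solely at r7c5, so r7c5=3.
Step 18. [r7c8∈{8,9}] in row 7, 9 fits only at r7c8. So r7c8=9.
Step 19. [r7c4∈{7,8}] row 7 places 8 nowhere but r7c4, so r7c4=8.
Step 20. [r8c6∈{1}] r8c6's peers cover all but 1, so r8c6=1.
Step 21. [r5c1∈{3}] only 3 remains possible at r5c1 ⇒ r5c1=3.
Step 22. [r9c4∈{7}] only 7 remains possible at r9c4, so r9c4=7.
Step 23. [r1c4∈{1}] r1c4 is down to just 1. So r1c4=1.
Step 24. [r2c7∈{3}] nothing but 3 survives at r2c7, so r2c7=3.
Step 25. [r7c9∈{7}] r7c9 is down to just 7, so r7c9=7.
Step 26. [r5c2∈{7}] r5c2 has the single candidate 7 ⇒ r5c2=7.
Step 27. [r2c1∈{9}] r2c1 is down to just 9, so r2c1=9.
Step 28. [r5c3∈{2}] r5c3's peers cover all but 2. So r5c3=2.
Step 29. [r2c6∈{7}] nothing but 7 survives at r2c6. So r2c6=7.
Step 30. [r7c2∈{4}] only 4 remains possible at r7c2. So r7c2=4.
Step 31. [r6c1∈{8}] r6c1 has the single candidate 8. So r6c1=8.
Step 32. [r4c1∈{6}] r4c1's peers cover all but 6, so r4c1=6.
Step 33. [r1c6∈{8}] only 8 remains possible at r1c6 ⇒ r1c6=8.
Step 34. [r8c5∈{4}] r8c5 is down to just 4, so r8c5=4.
Step 35. [r9c8∈{1}] r9c8 has the single candidate 1, so r9c8=1.
Step 36. [r9c5∈{9}] r9c5 has the single candidate 9 ⇒ r9c5=9.
Step 37. [r6c7∈{7}] nothing but 7 survives at r6c7. So r6c7=7.
Step 38. [r8c8∈{8}] only 8 remains possible at r8c8 ⇒ r8c8=8.
Step 39. [r1c1∈{4}] only 4 remains possible at r1c1. So r1c1=4.
Step 40. [r9c6∈{6}] only 6 remains possible at r9c6. So r9c6=6.
Step 41. [r3c9∈{4}] r3c9's peers cover all but 4, so r3c9=4.
Step 42. [r4c6∈{3}] r4c6 has the single candidate 3. So r4c6=3.
Step 43. [r2c5∈{5}] r2c5 is down to just 5 ⇒ r2c5=5.

Answer: 4 2 3 1 6 8 5 7 9 / 9 1 6 4 5 7 3 2 8 / 5 8 7 3 2 9 1 6 4 / 6 5 1 9 7 3 8 4 2 / 3 7 2 6 8 4 9 5 1 / 8 9 4 2 1 5 7 3 6 / 1 4 5 8 3 2 6 9 7 / 7 6 9 5 4 1 2 8 3 / 2 3 8 7 9 6 4 1 5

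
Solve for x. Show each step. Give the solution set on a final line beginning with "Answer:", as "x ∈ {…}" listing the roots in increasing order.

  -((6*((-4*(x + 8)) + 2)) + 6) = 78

Step 1. [-((6*((-4*(x + 8)) + 2)) + 6) = 78] leading − — multiply by −1, so neg: (6*((-4*(x + 8)) + 2)) + 6 = -78.
Step 2. [(6*((-4*(x + 8)) + 2)) + 6 = -78] common factor 6 (LHS and -78) — divide through ⇒ factor: ((-4*(x + 8)) + 2) + 1 = -13.
Step 3. [((-4*(x + 8)) + 2) + 1 = -13] subtract 1: x sits inside (… + 1). So sub: (-4*(x + 8)) + 2 = -14.
Step 4. [(-4*(x + 8)) + 2 = -14] the outer +2 inverts by subtracting 2, so sub: -4*(x + 8) = -16.
Step 5. [-4*(x + 8) = -16] -4 out front; divide by -4, so div: x + 8 = 4.
Step 6. [x + 8 = 4] subtract 8: x sits inside (… + 8) ⇒ sub: x = -4.

Answer: x ∈ {-4}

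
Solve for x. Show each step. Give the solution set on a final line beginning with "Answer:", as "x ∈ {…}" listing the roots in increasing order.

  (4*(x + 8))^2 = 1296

Step 1. [(4*(x + 8))^2 = 1296] √ both sides: 1296 ≥ 0 gives two branches ⇒ sqrt: 4*(x + 8) = 36 or -36.
Step 2. [4*(x + 8) = 36 or -36] 4 out front; divide by 4. So div: x + 8 = 9 or -9.
Step 3. [x + 8 = 9 or -9] +8 is outermost — subtract 8 both sides, so sub: x = 1 or -17.

Answer: x ∈ {-17, 1}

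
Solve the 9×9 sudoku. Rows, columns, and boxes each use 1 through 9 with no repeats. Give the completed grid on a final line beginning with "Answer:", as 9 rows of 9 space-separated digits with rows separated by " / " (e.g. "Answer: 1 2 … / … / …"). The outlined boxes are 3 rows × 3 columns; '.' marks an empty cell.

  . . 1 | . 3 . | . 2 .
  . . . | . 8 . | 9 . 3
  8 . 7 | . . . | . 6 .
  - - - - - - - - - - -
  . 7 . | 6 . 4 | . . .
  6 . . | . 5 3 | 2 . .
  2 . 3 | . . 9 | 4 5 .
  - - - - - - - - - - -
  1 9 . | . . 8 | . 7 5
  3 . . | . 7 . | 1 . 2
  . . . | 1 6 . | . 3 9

Step 1. [r8c6∈{5}] r8c6 is down to just 5, so r8c6=5.
Step 2. [r9c6∈{2}] nothing but 2 survives at r9c6 ⇒ r9c6=2.
Step 3. [r1c7∈{5,7,8}] in col 7, 7 fits only at r1c7, so r1c7=7.
Step 4. [r8c8∈{4,8}] across box 9, 4 lands solely at r8c8, so r8c8=4.
Step 5. [r3c5∈{1,2,4,9}] r3c5 is the only open cell in col 5 admitting 9, so r3c5=9.
Step 6. [r1c9∈{4,8}] in row 1, 8 fits only at r1c9, so r1c9=8.
Step 7. [r4c9∈{1}] nothing but 1 survives at r4c9 ⇒ r4c9=1.
Step 8. [r2c6∈{1,6,7}] in col 6, 7 fits only at r2c6. So r2c6=7.
Step 9. [r1c1∈{4,5,9}] r1c1 is the only open cell in row 1 admitting 9 ⇒ r1c1=9.
Step 10. [r7c3∈{2,4,6}] r7c3 is the only open cell in row 7 admitting 2 ⇒ r7c3=2.
Step 11. [r5c2∈{1,4,8}] 1 has one home in row 5: r5c2, so r5c2=1.
Step 12. [r6c2∈{8}] nothing but 8 survives at r6c2. So r6c2=8.
Step 13. [r3c2∈{2,3,4,5}] across row 3, 3 lands solely at r3c2 ⇒ r3c2=3.
Step 14. [r2c2∈{2,4,5,6}] in col 2, 2 fits only at r2c2 ⇒ r2c2=2.
Step 15. [r2c3∈{4,5,6}] across row 2, 6 lands solely at r2c3, so r2c3=6.
Step 16. [r4c1∈{5}] r4c1 has the single candidate 5. So r4c1=5.
Step 17. [r2c4∈{4,5}] across row 2, 5 lands solely at r2c4 ⇒ r2c4=5.
Step 18. [r1c4∈{4}] nothing but 4 survives at r1c4, so r1c4=4.
Step 19. [r9c3∈{4,5,8}] col 3 places 5 nowhere but r9c3 ⇒ r9c3=5.
Step 20. [r5c4∈{7,8}] r5c4 is the only open cell in col 4 admitting 8, so r5c4=8.
Step 21. [r4c3∈{9}] nothing but 9 survives at r4c3, so r4c3=9.
Step 22. [r6c4∈{7}] r6c4 is down to just 7 ⇒ r6c4=7.
Step 23. [r2c1∈{4}] only 4 remains possible at r2c1 ⇒ r2c1=4.
Step 24. [r4c8∈{8}] r4c8's peers cover all but 8, so r4c8=8.
Step 25. [r5c8∈{9}] r5c8 is down to just 9 ⇒ r5c8=9.
Step 26. [r7c5∈{4}] nothing but 4 survives at r7c5. So r7c5=4.
Step 27. [r1c6∈{6}] nothing but 6 survives at r1c6, so r1c6=6.
Step 28. [r9c1∈{7}] r9c1 is down to just 7 ⇒ r9c1=7.
Step 29. [r5c9∈{7}] r5c9's peers cover all but 7. So r5c9=7.
Step 30. [r6c9∈{6}] r6c9 is down to just 6. So r6c9=6.
Step 31. [r9c2∈{4}] only 4 remains possible at r9c2, so r9c2=4.
Step 32. [r3c4∈{2}] r3c4 is down to just 2. So r3c4=2.
Step 33. [r8c3∈{8}] r8c3's peers cover all but 8, so r8c3=8.
Step 34. [r3c6∈{1}] r3c6 is down to just 1, so r3c6=1.
Step 35. [r5c3∈{4}] only 4 remains possible at r5c3. So r5c3=4.
Step 36. [r3c9∈{4}] r3c9 has the single candidate 4, so r3c9=4.
Step 37. [r1c2∈{5}] r1c2 has the single candidate 5 ⇒ r1c2=5.
Step 38. [r8c2∈{6}] only 6 remains possible at r8c2, so r8c2=6.
Step 39. [r8c4∈{9}] r8c4 has the single candidate 9 ⇒ r8c4=9.
Step 40. [r4c7∈{3}] nothing but 3 survives at r4c7, so r4c7=3.
Step 41. [r6c5∈{1}] r6c5's peers cover all but 1. So r6c5=1.
Step 42. [r4c5∈{2}] r4c5 is down to just 2 ⇒ r4c5=2.
Step 43. [r7c4∈{3}] r7c4 is down to just 3. So r7c4=3.
Step 44. [r2c8∈{1}] only 1 remains possible at r2c8 ⇒ r2c8=1.
Step 45. [r9c7∈{8}] r9c7 is down to just 8 ⇒ r9c7=8.
Step 46. [r3c7∈{5}] only 5 remains possible at r3c7. So r3c7=5.
Step 47. [r7c7∈{6}] r7c7 is down to just 6, so r7c7=6.

Answer: 9 5 1 4 3 6 7 2 8 / 4 2 6 5 8 7 9 1 3 / 8 3 7 2 9 1 5 6 4 / 5 7 9 6 2 4 3 8 1 / 6 1 4 8 5 3 2 9 7 / 2 8 3 7 1 9 4 5 6 / 1 9 2 3 4 8 6 7 5 / 3 6 8 9 7 5 1 4 2 / 7 4 5 1 6 2 8 3 9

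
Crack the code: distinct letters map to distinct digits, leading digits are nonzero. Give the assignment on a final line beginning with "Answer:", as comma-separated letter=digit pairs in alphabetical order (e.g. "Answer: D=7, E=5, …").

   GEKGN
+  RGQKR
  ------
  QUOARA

Step 1. [col 1: N + R ≡ A (mod 10)] no forcing yet in column 1 (carry-in 0); A=8 is free and consistent — try it, so A=8.
Step 2. [Q] Q is the leading digit of a 6-digit sum of two 5-digit numbers; the final carry is exactly 1. So Q=1.
Step 3. [col 1: N + R ≡ A (mod 10)] R=3 is one option consistent with column 1 (N + R ≡ A (mod 10), carry-in 0) — take it ⇒ R=3.
Step 4. [col 1: N + R ≡ A (mod 10)] in column 1 we have N+R≡A with carry-in 0; given R=3, A=8 and digits 1,3,8 already taken and all letters distinct, that pins N to 5, so N=5.
Step 5. [col 2: G + K ≡ R (mod 10)] column 2 (G + K ≡ R (mod 10), carry-in 0) doesn't pin K yet; pick K=6 and continue, so K=6.
Step 6. [col 2: G + K ≡ R (mod 10)] column 2: given K=6, R=3, carry-in 0, and digits 1,3,5,6,8 already taken and all letters distinct, G+K≡R (mod 10) forces G=7, so G=7.
Step 7. [col 4: E + G ≡ O (mod 10)] column 4: given G=7, carry-in 0, and digits 1,3,5,6,7,8 already taken and all letters distinct, E+G≡O (mod 10) forces E=2, so E=2.
Step 8. [col 4: E + G ≡ O (mod 10)] from column 4 (E=2, G=7, carry-in 0, digits 1,2,3,5,6,7,8 already taken and all letters distinct): O must equal 9 ⇒ O=9.
Step 9. [col 5: G + R ≡ U (mod 10)] in column 5 we have G+R≡U with carry-in 0; given G=7, R=3 and digits 1,2,3,5,6,7,8,9 already taken and all letters distinct, that pins U to 0 ⇒ U=0.

Answer: A=8, E=2, G=7, K=6, N=5, O=9, Q=1, R=3, U=0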